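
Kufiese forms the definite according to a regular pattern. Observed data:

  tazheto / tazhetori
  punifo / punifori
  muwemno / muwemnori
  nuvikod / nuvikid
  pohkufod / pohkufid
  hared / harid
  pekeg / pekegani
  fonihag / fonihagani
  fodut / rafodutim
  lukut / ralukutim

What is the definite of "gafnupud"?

tazheto and nuvikod both have last vowel 'o' yet inflect differently (tazhetori, nuvikid), so the last vowel is not what conditions the rule; the final letter is.
"gafnupud" ends in -d. The stems ending in -d (nuvikod → nuvikid, pohkufod → pohkufid, hared → harid) change the last vowel to 'i'.
The other patterns: stems ending in -o drop the final letter and add -ori; stems ending in -g add -ani; stems ending in -t add ra- … -im around the stem.
So gafnupud → gafnupid.

gafnupid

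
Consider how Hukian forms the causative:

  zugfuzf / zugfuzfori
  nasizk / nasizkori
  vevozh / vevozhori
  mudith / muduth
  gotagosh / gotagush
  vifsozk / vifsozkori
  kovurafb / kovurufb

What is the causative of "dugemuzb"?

dugemuzbori

vevozh and gotagosh both end in -h yet inflect differently (vevozhori, gotagush), so the final letter is not what conditions the rule; the second-to-last letter is.
"dugemuzb" has second-to-last letter 'z'. The stems whose second-to-last letter is 'z' (vevozh → vevozhori, zugfuzf → zugfuzfori, nasizk → nasizkori) add -ori.
The other pattern: stems whose second-to-last letter is 'f', 's' or 't' change the last vowel to 'u'.
So dugemuzb → dugemuzbori.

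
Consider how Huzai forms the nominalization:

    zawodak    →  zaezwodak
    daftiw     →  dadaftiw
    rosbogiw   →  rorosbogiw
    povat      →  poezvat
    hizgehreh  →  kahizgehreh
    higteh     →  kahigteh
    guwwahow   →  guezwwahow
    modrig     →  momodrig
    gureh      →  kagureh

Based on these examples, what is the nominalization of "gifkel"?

kagifkel

"gifkel" has last vowel 'e'. The stems whose last vowel is 'e' (hizgehreh → kahizgehreh, higteh → kahigteh, gureh → kagureh) add the prefix ka-.
So gifkel → kagifkel.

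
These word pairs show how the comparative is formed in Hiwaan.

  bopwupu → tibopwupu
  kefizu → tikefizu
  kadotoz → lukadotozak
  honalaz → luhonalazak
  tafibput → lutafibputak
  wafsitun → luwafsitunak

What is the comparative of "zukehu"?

tizukehu

"zukehu" ends in a vowel. The stems ending in a vowel (bopwupu → tibopwupu, kefizu → tikefizu) add the prefix ti-.
The other pattern: stems ending in a consonant add lu- … -ak around the stem.
So zukehu → tizukehu.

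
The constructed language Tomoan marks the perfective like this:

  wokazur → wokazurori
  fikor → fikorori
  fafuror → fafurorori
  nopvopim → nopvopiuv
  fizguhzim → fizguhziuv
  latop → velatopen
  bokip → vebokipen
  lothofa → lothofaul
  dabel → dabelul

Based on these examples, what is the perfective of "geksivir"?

geksivirori

fikor and latop both have last vowel 'o' yet inflect differently (fikorori, velatopen), so the last vowel is not what conditions the rule; the final letter is.
"geksivir" ends in -r. The stems ending in -r (wokazur → wokazurori, fikor → fikorori, fafuror → fafurorori) add -ori.
So geksivir → geksivirori.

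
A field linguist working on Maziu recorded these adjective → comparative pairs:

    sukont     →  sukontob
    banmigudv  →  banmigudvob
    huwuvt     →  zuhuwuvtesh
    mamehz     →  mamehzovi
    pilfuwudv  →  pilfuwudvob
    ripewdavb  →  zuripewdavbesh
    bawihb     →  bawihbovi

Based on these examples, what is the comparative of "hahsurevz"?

ripewdavb and bawihb both end in -b yet inflect differently (zuripewdavbesh, bawihbovi), so the final letter is not what conditions the rule; the second-to-last letter is.
"hahsurevz" has second-to-last letter 'v'. The stems whose second-to-last letter is 'v' (ripewdavb → zuripewdavbesh, huwuvt → zuhuwuvtesh) add zu- … -esh around the stem.
So hahsurevz → zuhahsurevzesh.

zuhahsurevzesh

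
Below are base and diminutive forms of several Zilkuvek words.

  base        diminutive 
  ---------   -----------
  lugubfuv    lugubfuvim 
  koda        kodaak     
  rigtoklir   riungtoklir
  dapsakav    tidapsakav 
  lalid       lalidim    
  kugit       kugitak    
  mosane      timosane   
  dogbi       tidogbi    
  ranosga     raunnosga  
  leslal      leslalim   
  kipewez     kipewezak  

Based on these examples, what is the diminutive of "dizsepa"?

"dizsepa" begins with d-. The stems beginning with d- (dogbi → tidogbi, dapsakav → tidapsakav) add the prefix ti-.
The other patterns: stems beginning with r- insert -un- after the first vowel; stems beginning with k- add -ak; stems beginning with l- add -im.
So dizsepa → tidizsepa.

tidizsepa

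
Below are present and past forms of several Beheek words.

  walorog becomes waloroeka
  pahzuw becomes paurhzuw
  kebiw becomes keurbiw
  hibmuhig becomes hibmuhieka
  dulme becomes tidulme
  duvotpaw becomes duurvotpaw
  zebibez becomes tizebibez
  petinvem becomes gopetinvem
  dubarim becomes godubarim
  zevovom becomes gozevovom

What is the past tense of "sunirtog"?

"sunirtog" ends in -g. The stems ending in -g (hibmuhig → hibmuhieka, walorog → waloroeka) drop the final letter and add -eka.
So sunirtog → sunirtoeka.

sunirtoeka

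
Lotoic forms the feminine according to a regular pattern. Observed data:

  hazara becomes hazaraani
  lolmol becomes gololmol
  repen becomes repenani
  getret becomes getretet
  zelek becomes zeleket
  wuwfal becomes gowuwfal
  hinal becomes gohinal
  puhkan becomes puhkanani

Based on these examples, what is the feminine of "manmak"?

zelek and repen both have last vowel 'e' yet inflect differently (zeleket, repenani), so the last vowel is not what conditions the rule; the final letter is.
"manmak" ends in -k. The one such stem in the data (zelek → zeleket) adds -et, so the same rule applies.
So manmak → manmaket.

manmaket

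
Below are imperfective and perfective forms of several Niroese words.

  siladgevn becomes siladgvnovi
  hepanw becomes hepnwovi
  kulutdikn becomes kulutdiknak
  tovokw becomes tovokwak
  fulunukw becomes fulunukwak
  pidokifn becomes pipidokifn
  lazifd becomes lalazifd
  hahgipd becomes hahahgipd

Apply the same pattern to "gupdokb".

gupdokbak

"gupdokb" has second-to-last letter 'k'. The stems whose second-to-last letter is 'k' (kulutdikn → kulutdiknak, tovokw → tovokwak, fulunukw → fulunukwak) add -ak.
The other patterns: stems whose second-to-last letter is 'n' or 'v' delete the last vowel and add -ovi; stems whose second-to-last letter is 'f' or 'p' repeat the first consonant+vowel as a prefix.
So gupdokb → gupdokbak.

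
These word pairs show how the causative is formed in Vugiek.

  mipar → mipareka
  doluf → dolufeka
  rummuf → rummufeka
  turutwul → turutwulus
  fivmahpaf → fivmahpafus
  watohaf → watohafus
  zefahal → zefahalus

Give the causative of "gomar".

gomareka

doluf and fivmahpaf both end in -f yet inflect differently (dolufeka, fivmahpafus), so the final letter is not what conditions the rule; the number of vowels is.
"gomar" has 2 vowels. The stems with 2 vowels (mipar → mipareka, doluf → dolufeka, rummuf → rummufeka) add -eka.
The other pattern: stems with 3 vowels add -us.
So gomar → gomareka.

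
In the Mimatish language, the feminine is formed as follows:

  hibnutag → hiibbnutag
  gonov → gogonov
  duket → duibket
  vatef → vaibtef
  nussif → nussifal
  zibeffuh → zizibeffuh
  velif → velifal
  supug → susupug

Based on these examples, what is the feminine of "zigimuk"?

zizigimuk

velif and vatef both end in -f yet inflect differently (velifal, vaibtef), so the final letter is not what conditions the rule; the last vowel is.
"zigimuk" has last vowel 'u'. The stems whose last vowel is 'u' (supug → susupug, zibeffuh → zizibeffuh) repeat the first consonant+vowel as a prefix.
The other patterns: stems whose last vowel is 'i' add -al; stems whose last vowel is 'a' or 'e' insert -ib- after the first vowel.
So zigimuk → zizigimuk.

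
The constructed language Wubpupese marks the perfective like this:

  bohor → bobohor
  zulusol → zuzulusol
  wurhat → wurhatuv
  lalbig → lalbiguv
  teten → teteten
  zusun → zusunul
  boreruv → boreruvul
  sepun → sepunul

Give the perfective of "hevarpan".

hevarpanuv

zusun and teten both end in -n yet inflect differently (zusunul, teteten), so the final letter is not what conditions the rule; the last vowel is.
"hevarpan" has last vowel 'a'. The one such stem in the data (wurhat → wurhatuv) adds -uv, so the same rule applies.
The other patterns: stems whose last vowel is 'u' add -ul; stems whose last vowel is 'e' or 'o' repeat the first consonant+vowel as a prefix.
So hevarpan → hevarpanuv.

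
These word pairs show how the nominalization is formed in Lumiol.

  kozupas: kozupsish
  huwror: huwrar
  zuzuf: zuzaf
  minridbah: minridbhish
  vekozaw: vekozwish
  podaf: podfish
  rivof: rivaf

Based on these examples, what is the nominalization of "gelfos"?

podaf and zuzuf both end in -f yet inflect differently (podfish, zuzaf), so the final letter is not what conditions the rule; the last vowel is.
"gelfos" has last vowel 'o'. The stems whose last vowel is 'o' (rivof → rivaf, huwror → huwrar) change the last vowel to 'a'.
The other pattern: stems whose last vowel is 'a' delete the last vowel and add -ish.
So gelfos → gelfas.

gelfas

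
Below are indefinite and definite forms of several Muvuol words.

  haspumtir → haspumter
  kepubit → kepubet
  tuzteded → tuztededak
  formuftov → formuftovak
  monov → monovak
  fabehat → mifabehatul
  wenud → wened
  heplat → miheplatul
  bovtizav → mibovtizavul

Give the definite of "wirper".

"wirper" has last vowel 'e'. The one such stem in the data (tuzteded → tuztededak) adds -ak, so the same rule applies.
The other patterns: stems whose last vowel is 'a' add mi- … -ul around the stem; stems whose last vowel is 'i' or 'u' change the last vowel to 'e'.
So wirper → wirperak.

wirperak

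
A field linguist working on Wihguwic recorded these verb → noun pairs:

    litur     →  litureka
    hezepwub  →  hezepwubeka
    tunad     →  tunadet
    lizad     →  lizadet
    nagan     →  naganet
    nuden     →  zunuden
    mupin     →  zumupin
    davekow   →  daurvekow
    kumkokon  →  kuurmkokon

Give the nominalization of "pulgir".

zupulgir

nagan and nuden both end in -n yet inflect differently (naganet, zunuden), so the final letter is not what conditions the rule; the last vowel is.
"pulgir" has last vowel 'i'. The one such stem in the data (mupin → zumupin) adds the prefix zu-, so the same rule applies.
So pulgir → zupulgir.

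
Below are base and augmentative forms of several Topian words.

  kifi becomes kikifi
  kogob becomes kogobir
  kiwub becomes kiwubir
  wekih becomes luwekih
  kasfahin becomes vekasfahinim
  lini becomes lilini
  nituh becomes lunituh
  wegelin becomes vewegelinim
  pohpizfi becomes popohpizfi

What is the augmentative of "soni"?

sosoni

kasfahin and pohpizfi both have last vowel 'i' yet inflect differently (vekasfahinim, popohpizfi), so the last vowel is not what conditions the rule; the final letter is.
"soni" ends in -i. The stems ending in -i (pohpizfi → popohpizfi, kifi → kikifi, lini → lilini) repeat the first consonant+vowel as a prefix.
The other patterns: stems ending in -n add ve- … -im around the stem; stems ending in -b add -ir; stems ending in -h add the prefix lu-.
So soni → sosoni.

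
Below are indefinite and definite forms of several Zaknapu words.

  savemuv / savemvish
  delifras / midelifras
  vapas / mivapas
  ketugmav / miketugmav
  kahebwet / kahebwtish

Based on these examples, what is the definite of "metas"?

"metas" has last vowel 'a'. The stems whose last vowel is 'a' (delifras → midelifras, ketugmav → miketugmav, vapas → mivapas) add the prefix mi-.
So metas → mimetas.

mimetas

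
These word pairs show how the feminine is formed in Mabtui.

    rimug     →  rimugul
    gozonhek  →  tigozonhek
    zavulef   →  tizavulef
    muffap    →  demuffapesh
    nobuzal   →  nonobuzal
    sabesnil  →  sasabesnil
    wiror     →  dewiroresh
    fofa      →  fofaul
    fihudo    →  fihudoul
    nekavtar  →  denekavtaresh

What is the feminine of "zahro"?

zahroul

"zahro" ends in -o. The one such stem in the data (fihudo → fihudoul) adds -ul, so the same rule applies.
So zahro → zahroul.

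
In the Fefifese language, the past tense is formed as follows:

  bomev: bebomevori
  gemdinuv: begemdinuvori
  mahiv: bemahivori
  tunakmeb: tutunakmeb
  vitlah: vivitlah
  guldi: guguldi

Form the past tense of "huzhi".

bomev and tunakmeb both have last vowel 'e' yet inflect differently (bebomevori, tutunakmeb), so the last vowel is not what conditions the rule; the final letter is.
"huzhi" ends in -i. The one such stem in the data (guldi → guguldi) repeats the first consonant+vowel as a prefix (as do tunakmeb, vitlah), so the same rule applies.
The other pattern: stems ending in -v add be- … -ori around the stem.
So huzhi → huhuzhi.

huhuzhi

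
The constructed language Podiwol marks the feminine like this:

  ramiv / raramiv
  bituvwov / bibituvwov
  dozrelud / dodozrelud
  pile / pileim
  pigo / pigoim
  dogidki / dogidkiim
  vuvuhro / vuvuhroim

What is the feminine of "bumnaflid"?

bituvwov and pigo both have last vowel 'o' yet inflect differently (bibituvwov, pigoim), so the last vowel is not what conditions the rule; whether the stem ends in a vowel or a consonant is.
"bumnaflid" ends in a consonant. The stems ending in a consonant (ramiv → raramiv, bituvwov → bibituvwov, dozrelud → dodozrelud) repeat the first consonant+vowel as a prefix.
The other pattern: stems ending in a vowel add -im.
So bumnaflid → bubumnaflid.

bubumnaflid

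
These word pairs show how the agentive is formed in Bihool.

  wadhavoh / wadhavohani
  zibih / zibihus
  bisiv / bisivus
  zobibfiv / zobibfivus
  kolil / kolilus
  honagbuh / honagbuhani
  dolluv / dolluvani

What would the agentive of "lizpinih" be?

"lizpinih" has last vowel 'i'. The stems whose last vowel is 'i' (bisiv → bisivus, kolil → kolilus, zobibfiv → zobibfivus) add -us.
The other pattern: stems whose last vowel is 'o' or 'u' add -ani.
So lizpinih → lizpinihus.

lizpinihus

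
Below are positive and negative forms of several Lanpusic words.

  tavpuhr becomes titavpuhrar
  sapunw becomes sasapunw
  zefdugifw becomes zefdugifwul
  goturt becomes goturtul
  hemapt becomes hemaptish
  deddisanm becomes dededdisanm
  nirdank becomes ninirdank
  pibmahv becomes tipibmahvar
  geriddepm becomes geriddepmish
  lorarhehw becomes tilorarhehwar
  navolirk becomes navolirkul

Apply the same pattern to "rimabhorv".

rimabhorvul

geriddepm and deddisanm both end in -m yet inflect differently (geriddepmish, dededdisanm), so the final letter is not what conditions the rule; the second-to-last letter is.
"rimabhorv" has second-to-last letter 'r'. The stems whose second-to-last letter is 'r' (goturt → goturtul, navolirk → navolirkul) add -ul.
So rimabhorv → rimabhorvul.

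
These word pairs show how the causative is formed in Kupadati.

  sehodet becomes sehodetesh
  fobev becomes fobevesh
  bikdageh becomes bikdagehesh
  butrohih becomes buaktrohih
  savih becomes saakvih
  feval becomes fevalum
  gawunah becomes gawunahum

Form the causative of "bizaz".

bizazum

"bizaz" has last vowel 'a'. The stems whose last vowel is 'a' (feval → fevalum, gawunah → gawunahum) add -um.
The other patterns: stems whose last vowel is 'e' add -esh; stems whose last vowel is 'i' insert -ak- after the first vowel.
So bizaz → bizazum.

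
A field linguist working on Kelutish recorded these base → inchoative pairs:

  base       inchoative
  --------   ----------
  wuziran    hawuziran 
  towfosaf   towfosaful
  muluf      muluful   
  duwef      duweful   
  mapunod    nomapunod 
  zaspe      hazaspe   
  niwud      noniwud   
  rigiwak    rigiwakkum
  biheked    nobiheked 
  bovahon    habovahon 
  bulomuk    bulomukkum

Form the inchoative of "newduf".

newduful

"newduf" ends in -f. The stems ending in -f (towfosaf → towfosaful, duwef → duweful, muluf → muluful) add -ul.
So newduf → newduful.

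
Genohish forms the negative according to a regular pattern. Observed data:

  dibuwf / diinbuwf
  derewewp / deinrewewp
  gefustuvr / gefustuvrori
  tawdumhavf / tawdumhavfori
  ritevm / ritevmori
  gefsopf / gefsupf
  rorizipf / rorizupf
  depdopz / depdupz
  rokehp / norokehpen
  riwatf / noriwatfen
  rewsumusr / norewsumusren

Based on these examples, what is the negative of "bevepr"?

bevupr

"bevepr" has second-to-last letter 'p'. The stems whose second-to-last letter is 'p' (gefsopf → gefsupf, rorizipf → rorizupf, depdopz → depdupz) change the last vowel to 'u'.
The other patterns: stems whose second-to-last letter is 'w' insert -in- after the first vowel; stems whose second-to-last letter is 'v' add -ori; stems whose second-to-last letter is 'h', 's' or 't' add no- … -en around the stem.
So bevepr → bevupr.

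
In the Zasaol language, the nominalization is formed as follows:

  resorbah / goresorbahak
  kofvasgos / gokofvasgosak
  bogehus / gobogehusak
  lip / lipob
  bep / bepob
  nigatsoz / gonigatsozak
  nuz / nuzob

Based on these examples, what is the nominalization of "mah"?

nuz and nigatsoz both end in -z yet inflect differently (nuzob, gonigatsozak), so the final letter is not what conditions the rule; the number of vowels is.
"mah" has 1 vowel. The stems with 1 vowel (nuz → nuzob, bep → bepob, lip → lipob) add -ob.
The other pattern: stems with 3 vowels add go- … -ak around the stem.
So mah → mahob.

mahob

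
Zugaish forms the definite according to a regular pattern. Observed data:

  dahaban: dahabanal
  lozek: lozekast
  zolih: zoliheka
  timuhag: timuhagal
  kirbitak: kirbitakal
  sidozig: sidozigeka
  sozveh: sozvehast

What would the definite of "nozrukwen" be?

nozrukwenast

lozek and kirbitak both end in -k yet inflect differently (lozekast, kirbitakal), so the final letter is not what conditions the rule; the last vowel is.
"nozrukwen" has last vowel 'e'. The stems whose last vowel is 'e' (sozveh → sozvehast, lozek → lozekast) add -ast.
The other patterns: stems whose last vowel is 'a' add -al; stems whose last vowel is 'i' add -eka.
So nozrukwen → nozrukwenast.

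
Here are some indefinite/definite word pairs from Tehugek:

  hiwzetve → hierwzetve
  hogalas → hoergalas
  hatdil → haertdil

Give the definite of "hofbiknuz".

hoerfbiknuz

Every pair shown (hiwzetve → hierwzetve, hogalas → hoergalas, hatdil → haertdil) follows the same rule: insert -er- after the first vowel.
So hofbiknuz → hoerfbiknuz.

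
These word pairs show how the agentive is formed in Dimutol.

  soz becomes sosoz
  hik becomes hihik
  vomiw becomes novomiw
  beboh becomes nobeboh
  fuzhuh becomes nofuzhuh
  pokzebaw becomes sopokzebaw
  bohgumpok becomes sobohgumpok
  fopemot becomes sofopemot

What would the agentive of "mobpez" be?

vomiw and pokzebaw both end in -w yet inflect differently (novomiw, sopokzebaw), so the final letter is not what conditions the rule; the number of vowels is.
"mobpez" has 2 vowels. The stems with 2 vowels (vomiw → novomiw, beboh → nobeboh, fuzhuh → nofuzhuh) add the prefix no-.
So mobpez → nomobpez.

nomobpez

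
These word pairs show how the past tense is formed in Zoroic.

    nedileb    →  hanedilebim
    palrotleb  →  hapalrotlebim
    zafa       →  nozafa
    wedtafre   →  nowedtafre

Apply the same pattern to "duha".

noduha

wedtafre and nedileb both have last vowel 'e' yet inflect differently (nowedtafre, hanedilebim), so the last vowel is not what conditions the rule; whether the stem ends in a vowel or a consonant is.
"duha" ends in a vowel. The stems ending in a vowel (zafa → nozafa, wedtafre → nowedtafre) add the prefix no-.
The other pattern: stems ending in a consonant add ha- … -im around the stem.
So duha → noduha.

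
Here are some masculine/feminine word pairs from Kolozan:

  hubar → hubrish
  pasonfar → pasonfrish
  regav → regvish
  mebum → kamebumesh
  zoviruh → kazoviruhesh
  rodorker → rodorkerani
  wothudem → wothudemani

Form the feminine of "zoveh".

zovehani

"zoveh" has last vowel 'e'. The stems whose last vowel is 'e' (rodorker → rodorkerani, wothudem → wothudemani) add -ani.
The other patterns: stems whose last vowel is 'a' delete the last vowel and add -ish; stems whose last vowel is 'u' add ka- … -esh around the stem.
So zoveh → zovehani.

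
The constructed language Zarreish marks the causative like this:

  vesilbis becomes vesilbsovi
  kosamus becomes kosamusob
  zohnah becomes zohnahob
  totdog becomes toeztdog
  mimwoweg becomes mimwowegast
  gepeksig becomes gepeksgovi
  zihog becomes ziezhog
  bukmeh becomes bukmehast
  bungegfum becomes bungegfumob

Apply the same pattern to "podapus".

"podapus" has last vowel 'u'. The stems whose last vowel is 'u' (kosamus → kosamusob, bungegfum → bungegfumob) add -ob.
The other patterns: stems whose last vowel is 'e' add -ast; stems whose last vowel is 'i' delete the last vowel and add -ovi; stems whose last vowel is 'o' insert -ez- after the first vowel.
So podapus → podapusob.

podapusob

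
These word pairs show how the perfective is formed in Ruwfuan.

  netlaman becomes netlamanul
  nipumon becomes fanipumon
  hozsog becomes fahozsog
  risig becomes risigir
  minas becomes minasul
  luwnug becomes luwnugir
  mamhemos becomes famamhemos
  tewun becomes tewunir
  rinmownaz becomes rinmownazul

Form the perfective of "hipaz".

netlaman and tewun both end in -n yet inflect differently (netlamanul, tewunir), so the final letter is not what conditions the rule; the last vowel is.
"hipaz" has last vowel 'a'. The stems whose last vowel is 'a' (netlaman → netlamanul, minas → minasul, rinmownaz → rinmownazul) add -ul.
So hipaz → hipazul.

hipazul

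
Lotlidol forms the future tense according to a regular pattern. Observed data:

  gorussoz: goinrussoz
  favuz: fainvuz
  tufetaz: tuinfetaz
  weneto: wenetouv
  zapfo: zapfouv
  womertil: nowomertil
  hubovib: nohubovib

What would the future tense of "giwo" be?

gorussoz and weneto both have last vowel 'o' yet inflect differently (goinrussoz, wenetouv), so the last vowel is not what conditions the rule; the final letter is.
"giwo" ends in -o. The stems ending in -o (weneto → wenetouv, zapfo → zapfouv) add -uv.
So giwo → giwouv.

giwouv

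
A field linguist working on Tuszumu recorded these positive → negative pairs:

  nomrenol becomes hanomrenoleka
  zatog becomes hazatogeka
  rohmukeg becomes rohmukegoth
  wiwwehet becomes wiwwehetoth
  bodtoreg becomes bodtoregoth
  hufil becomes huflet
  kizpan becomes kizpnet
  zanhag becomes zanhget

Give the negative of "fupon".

"fupon" has last vowel 'o'. The stems whose last vowel is 'o' (nomrenol → hanomrenoleka, zatog → hazatogeka) add ha- … -eka around the stem.
The other patterns: stems whose last vowel is 'e' add -oth; stems whose last vowel is 'a' or 'i' delete the last vowel and add -et.
So fupon → hafuponeka.

hafuponeka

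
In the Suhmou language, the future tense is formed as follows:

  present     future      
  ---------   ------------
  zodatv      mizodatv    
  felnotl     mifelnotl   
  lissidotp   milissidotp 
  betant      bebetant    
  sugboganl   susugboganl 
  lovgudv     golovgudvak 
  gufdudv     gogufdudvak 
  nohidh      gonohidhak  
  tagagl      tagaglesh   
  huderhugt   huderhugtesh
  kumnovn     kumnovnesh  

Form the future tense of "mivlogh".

mivloghesh

"mivlogh" has second-to-last letter 'g'. The stems whose second-to-last letter is 'g' (tagagl → tagaglesh, huderhugt → huderhugtesh) add -esh.
The other patterns: stems whose second-to-last letter is 't' add the prefix mi-; stems whose second-to-last letter is 'n' repeat the first consonant+vowel as a prefix; stems whose second-to-last letter is 'd' add go- … -ak around the stem.
So mivlogh → mivloghesh.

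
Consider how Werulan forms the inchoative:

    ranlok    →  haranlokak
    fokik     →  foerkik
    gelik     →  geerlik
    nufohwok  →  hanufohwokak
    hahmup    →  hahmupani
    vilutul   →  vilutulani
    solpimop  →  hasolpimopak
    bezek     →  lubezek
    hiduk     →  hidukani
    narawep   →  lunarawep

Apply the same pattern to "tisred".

lutisred

nufohwok and hiduk both end in -k yet inflect differently (hanufohwokak, hidukani), so the final letter is not what conditions the rule; the last vowel is.
"tisred" has last vowel 'e'. The stems whose last vowel is 'e' (bezek → lubezek, narawep → lunarawep) add the prefix lu-.
The other patterns: stems whose last vowel is 'o' add ha- … -ak around the stem; stems whose last vowel is 'u' add -ani; stems whose last vowel is 'i' insert -er- after the first vowel.
So tisred → lutisred.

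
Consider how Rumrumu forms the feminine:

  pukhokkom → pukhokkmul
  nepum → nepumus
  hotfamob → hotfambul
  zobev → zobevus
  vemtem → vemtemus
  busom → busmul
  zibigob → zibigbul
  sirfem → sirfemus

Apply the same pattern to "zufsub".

zufsubus

busom and vemtem both end in -m yet inflect differently (busmul, vemtemus), so the final letter is not what conditions the rule; the last vowel is.
"zufsub" has last vowel 'u'. The one such stem in the data (nepum → nepumus) adds -us, so the same rule applies.
So zufsub → zufsubus.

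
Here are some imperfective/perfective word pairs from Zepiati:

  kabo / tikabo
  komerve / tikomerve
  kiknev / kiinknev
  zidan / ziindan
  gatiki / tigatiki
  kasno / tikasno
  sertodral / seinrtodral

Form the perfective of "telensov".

komerve and kiknev both have last vowel 'e' yet inflect differently (tikomerve, kiinknev), so the last vowel is not what conditions the rule; whether the stem ends in a vowel or a consonant is.
"telensov" ends in a consonant. The stems ending in a consonant (sertodral → seinrtodral, kiknev → kiinknev, zidan → ziindan) insert -in- after the first vowel.
So telensov → teinlensov.

teinlensov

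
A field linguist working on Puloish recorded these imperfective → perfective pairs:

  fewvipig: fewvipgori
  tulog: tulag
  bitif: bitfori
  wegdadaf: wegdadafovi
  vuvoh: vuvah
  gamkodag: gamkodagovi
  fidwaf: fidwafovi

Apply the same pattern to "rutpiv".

rutpvori

gamkodag and fewvipig both end in -g yet inflect differently (gamkodagovi, fewvipgori), so the final letter is not what conditions the rule; the last vowel is.
"rutpiv" has last vowel 'i'. The stems whose last vowel is 'i' (fewvipig → fewvipgori, bitif → bitfori) delete the last vowel and add -ori.
The other patterns: stems whose last vowel is 'a' add -ovi; stems whose last vowel is 'o' change the last vowel to 'a'.
So rutpiv → rutpvori.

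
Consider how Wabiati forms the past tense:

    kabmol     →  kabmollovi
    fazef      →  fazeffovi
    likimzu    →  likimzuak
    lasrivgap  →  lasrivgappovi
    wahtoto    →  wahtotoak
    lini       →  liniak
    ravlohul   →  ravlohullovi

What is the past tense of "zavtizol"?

zavtizollovi

wahtoto and kabmol both have last vowel 'o' yet inflect differently (wahtotoak, kabmollovi), so the last vowel is not what conditions the rule; whether the stem ends in a vowel or a consonant is.
"zavtizol" ends in a consonant. The stems ending in a consonant (kabmol → kabmollovi, ravlohul → ravlohullovi, fazef → fazeffovi) double the final consonant and add -ovi.
So zavtizol → zavtizollovi.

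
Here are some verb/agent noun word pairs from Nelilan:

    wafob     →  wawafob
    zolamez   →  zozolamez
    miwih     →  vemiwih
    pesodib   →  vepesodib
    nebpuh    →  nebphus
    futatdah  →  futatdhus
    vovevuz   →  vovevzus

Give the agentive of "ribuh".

wafob and pesodib both end in -b yet inflect differently (wawafob, vepesodib), so the final letter is not what conditions the rule; the last vowel is.
"ribuh" has last vowel 'u'. The stems whose last vowel is 'u' (nebpuh → nebphus, vovevuz → vovevzus) delete the last vowel and add -us.
So ribuh → ribhus.

ribhus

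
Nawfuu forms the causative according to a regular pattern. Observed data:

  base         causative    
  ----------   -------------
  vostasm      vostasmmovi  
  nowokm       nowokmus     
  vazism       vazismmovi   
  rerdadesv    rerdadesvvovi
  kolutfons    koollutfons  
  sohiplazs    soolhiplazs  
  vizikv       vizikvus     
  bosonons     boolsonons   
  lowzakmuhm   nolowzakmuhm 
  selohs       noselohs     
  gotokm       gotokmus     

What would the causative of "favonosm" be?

favonosmmovi

vazism and lowzakmuhm both end in -m yet inflect differently (vazismmovi, nolowzakmuhm), so the final letter is not what conditions the rule; the second-to-last letter is.
"favonosm" has second-to-last letter 's'. The stems whose second-to-last letter is 's' (vazism → vazismmovi, rerdadesv → rerdadesvvovi, vostasm → vostasmmovi) double the final consonant and add -ovi.
The other patterns: stems whose second-to-last letter is 'h' add the prefix no-; stems whose second-to-last letter is 'k' add -us; stems whose second-to-last letter is 'n' or 'z' insert -ol- after the first vowel.
So favonosm → favonosmmovi.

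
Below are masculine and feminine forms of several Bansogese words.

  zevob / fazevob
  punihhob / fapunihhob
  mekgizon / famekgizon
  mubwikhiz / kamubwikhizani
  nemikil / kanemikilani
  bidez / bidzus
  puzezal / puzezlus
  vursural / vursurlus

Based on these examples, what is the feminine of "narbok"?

mubwikhiz and bidez both end in -z yet inflect differently (kamubwikhizani, bidzus), so the final letter is not what conditions the rule; the last vowel is.
"narbok" has last vowel 'o'. The stems whose last vowel is 'o' (zevob → fazevob, punihhob → fapunihhob, mekgizon → famekgizon) add the prefix fa-.
So narbok → fanarbok.

fanarbok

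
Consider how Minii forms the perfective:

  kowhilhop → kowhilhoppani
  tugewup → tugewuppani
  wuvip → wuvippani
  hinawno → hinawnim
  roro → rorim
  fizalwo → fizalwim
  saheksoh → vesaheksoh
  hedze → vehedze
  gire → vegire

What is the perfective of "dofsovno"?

dofsovnim

kowhilhop and hinawno both have last vowel 'o' yet inflect differently (kowhilhoppani, hinawnim), so the last vowel is not what conditions the rule; the final letter is.
"dofsovno" ends in -o. The stems ending in -o (hinawno → hinawnim, roro → rorim, fizalwo → fizalwim) drop the final letter and add -im.
The other patterns: stems ending in -p double the final consonant and add -ani; stems ending in -e or -h add the prefix ve-.
So dofsovno → dofsovnim.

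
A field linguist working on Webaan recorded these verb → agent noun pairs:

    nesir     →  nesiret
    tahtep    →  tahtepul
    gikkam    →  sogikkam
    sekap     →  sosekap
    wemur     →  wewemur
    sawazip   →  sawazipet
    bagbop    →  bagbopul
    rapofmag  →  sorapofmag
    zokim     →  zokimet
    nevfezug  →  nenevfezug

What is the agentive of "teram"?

sawazip and sekap both end in -p yet inflect differently (sawazipet, sosekap), so the final letter is not what conditions the rule; the last vowel is.
"teram" has last vowel 'a'. The stems whose last vowel is 'a' (sekap → sosekap, gikkam → sogikkam, rapofmag → sorapofmag) add the prefix so-.
The other patterns: stems whose last vowel is 'i' add -et; stems whose last vowel is 'u' repeat the first consonant+vowel as a prefix; stems whose last vowel is 'e' or 'o' add -ul.
So teram → soteram.

soteram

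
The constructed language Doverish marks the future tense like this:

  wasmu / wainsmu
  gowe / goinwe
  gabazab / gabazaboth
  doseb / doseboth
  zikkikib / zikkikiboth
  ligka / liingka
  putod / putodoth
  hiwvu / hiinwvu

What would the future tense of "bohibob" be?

bohiboboth

gowe and doseb both have last vowel 'e' yet inflect differently (goinwe, doseboth), so the last vowel is not what conditions the rule; whether the stem ends in a vowel or a consonant is.
"bohibob" ends in a consonant. The stems ending in a consonant (zikkikib → zikkikiboth, doseb → doseboth, putod → putodoth) add -oth.
So bohibob → bohiboboth.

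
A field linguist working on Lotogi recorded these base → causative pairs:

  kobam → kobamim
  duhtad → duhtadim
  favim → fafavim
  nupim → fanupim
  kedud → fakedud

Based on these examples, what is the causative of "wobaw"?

wobawim

kobam and favim both end in -m yet inflect differently (kobamim, fafavim), so the final letter is not what conditions the rule; the last vowel is.
"wobaw" has last vowel 'a'. The stems whose last vowel is 'a' (kobam → kobamim, duhtad → duhtadim) add -im.
The other pattern: stems whose last vowel is 'i' or 'u' add the prefix fa-.
So wobaw → wobawim.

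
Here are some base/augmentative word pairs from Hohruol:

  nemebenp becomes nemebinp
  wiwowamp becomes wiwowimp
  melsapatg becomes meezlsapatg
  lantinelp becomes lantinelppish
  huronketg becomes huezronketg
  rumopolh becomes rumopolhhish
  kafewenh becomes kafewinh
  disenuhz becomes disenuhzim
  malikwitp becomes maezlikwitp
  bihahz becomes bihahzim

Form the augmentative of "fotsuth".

foeztsuth

lantinelp and malikwitp both end in -p yet inflect differently (lantinelppish, maezlikwitp), so the final letter is not what conditions the rule; the second-to-last letter is.
"fotsuth" has second-to-last letter 't'. The stems whose second-to-last letter is 't' (melsapatg → meezlsapatg, malikwitp → maezlikwitp, huronketg → huezronketg) insert -ez- after the first vowel.
So fotsuth → foeztsuth.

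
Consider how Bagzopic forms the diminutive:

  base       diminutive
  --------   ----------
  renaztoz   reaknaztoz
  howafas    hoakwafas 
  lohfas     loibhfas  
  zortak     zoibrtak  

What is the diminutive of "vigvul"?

viibgvul

howafas and lohfas both end in -s yet inflect differently (hoakwafas, loibhfas), so the final letter is not what conditions the rule; the number of vowels is.
"vigvul" has 2 vowels. The stems with 2 vowels (lohfas → loibhfas, zortak → zoibrtak) insert -ib- after the first vowel.
So vigvul → viibgvul.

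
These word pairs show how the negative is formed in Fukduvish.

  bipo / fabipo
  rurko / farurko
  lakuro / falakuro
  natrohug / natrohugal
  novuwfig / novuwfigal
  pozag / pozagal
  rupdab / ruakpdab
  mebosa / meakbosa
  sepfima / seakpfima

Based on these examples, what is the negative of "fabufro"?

fafabufro

pozag and rupdab both have last vowel 'a' yet inflect differently (pozagal, ruakpdab), so the last vowel is not what conditions the rule; the final letter is.
"fabufro" ends in -o. The stems ending in -o (bipo → fabipo, rurko → farurko, lakuro → falakuro) add the prefix fa-.
So fabufro → fafabufro.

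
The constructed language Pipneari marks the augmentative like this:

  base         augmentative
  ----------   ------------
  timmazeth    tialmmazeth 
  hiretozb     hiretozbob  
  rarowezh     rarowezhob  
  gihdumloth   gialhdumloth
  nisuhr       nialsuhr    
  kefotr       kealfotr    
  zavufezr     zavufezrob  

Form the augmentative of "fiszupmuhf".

fialszupmuhf

zavufezr and kefotr both end in -r yet inflect differently (zavufezrob, kealfotr), so the final letter is not what conditions the rule; the second-to-last letter is.
"fiszupmuhf" has second-to-last letter 'h'. The one such stem in the data (nisuhr → nialsuhr) inserts -al- after the first vowel (as do kefotr, gihdumloth), so the same rule applies.
The other pattern: stems whose second-to-last letter is 'z' add -ob.
So fiszupmuhf → fialszupmuhf.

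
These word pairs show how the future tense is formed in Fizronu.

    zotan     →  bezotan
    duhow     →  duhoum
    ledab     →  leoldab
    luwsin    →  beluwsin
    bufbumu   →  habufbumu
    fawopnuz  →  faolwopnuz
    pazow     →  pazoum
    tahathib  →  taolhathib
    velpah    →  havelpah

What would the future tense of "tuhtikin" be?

ledab and zotan both have last vowel 'a' yet inflect differently (leoldab, bezotan), so the last vowel is not what conditions the rule; the final letter is.
"tuhtikin" ends in -n. The stems ending in -n (zotan → bezotan, luwsin → beluwsin) add the prefix be-.
The other patterns: stems ending in -b or -z insert -ol- after the first vowel; stems ending in -w drop the final letter and add -um; stems ending in -h or -u add the prefix ha-.
So tuhtikin → betuhtikin.

betuhtikin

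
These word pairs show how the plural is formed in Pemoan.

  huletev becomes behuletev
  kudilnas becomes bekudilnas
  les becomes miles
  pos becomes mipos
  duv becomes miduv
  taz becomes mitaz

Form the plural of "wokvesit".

"wokvesit" has 3 vowels. The stems with 3 vowels (huletev → behuletev, kudilnas → bekudilnas) add the prefix be-.
So wokvesit → bewokvesit.

bewokvesit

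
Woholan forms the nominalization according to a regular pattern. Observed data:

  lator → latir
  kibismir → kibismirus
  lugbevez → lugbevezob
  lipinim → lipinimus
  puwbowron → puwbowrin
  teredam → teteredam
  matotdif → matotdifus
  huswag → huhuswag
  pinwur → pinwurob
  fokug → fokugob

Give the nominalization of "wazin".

"wazin" has last vowel 'i'. The stems whose last vowel is 'i' (matotdif → matotdifus, kibismir → kibismirus, lipinim → lipinimus) add -us.
The other patterns: stems whose last vowel is 'a' repeat the first consonant+vowel as a prefix; stems whose last vowel is 'o' change the last vowel to 'i'; stems whose last vowel is 'e' or 'u' add -ob.
So wazin → wazinus.

wazinus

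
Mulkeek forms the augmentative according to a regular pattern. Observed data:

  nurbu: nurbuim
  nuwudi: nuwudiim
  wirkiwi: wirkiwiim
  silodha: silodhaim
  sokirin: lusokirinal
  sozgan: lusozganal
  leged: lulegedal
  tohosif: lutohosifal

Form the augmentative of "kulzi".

kulziim

"kulzi" ends in a vowel. The stems ending in a vowel (nurbu → nurbuim, nuwudi → nuwudiim, wirkiwi → wirkiwiim) add -im.
The other pattern: stems ending in a consonant add lu- … -al around the stem.
So kulzi → kulziim.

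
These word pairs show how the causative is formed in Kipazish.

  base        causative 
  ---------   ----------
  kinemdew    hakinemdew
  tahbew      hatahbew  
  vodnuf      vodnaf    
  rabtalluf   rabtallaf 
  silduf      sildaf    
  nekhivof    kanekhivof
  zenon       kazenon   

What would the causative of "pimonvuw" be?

pimonvaw

vodnuf and nekhivof both end in -f yet inflect differently (vodnaf, kanekhivof), so the final letter is not what conditions the rule; the last vowel is.
"pimonvuw" has last vowel 'u'. The stems whose last vowel is 'u' (vodnuf → vodnaf, rabtalluf → rabtallaf, silduf → sildaf) change the last vowel to 'a'.
The other patterns: stems whose last vowel is 'e' add the prefix ha-; stems whose last vowel is 'o' add the prefix ka-.
So pimonvuw → pimonvaw.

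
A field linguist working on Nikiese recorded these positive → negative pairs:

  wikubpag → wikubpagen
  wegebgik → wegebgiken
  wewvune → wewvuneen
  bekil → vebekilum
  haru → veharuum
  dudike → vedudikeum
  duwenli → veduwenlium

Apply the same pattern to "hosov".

"hosov" begins with h-. The one such stem in the data (haru → veharuum) adds ve- … -um around the stem, so the same rule applies.
The other pattern: stems beginning with w- add -en.
So hosov → vehosovum.

vehosovum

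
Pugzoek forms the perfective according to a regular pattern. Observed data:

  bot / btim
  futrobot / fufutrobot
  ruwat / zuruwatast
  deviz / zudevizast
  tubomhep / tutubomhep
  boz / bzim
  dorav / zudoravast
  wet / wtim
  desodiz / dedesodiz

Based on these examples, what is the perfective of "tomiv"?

zutomivast

bot and ruwat both end in -t yet inflect differently (btim, zuruwatast), so the final letter is not what conditions the rule; the number of vowels is.
"tomiv" has 2 vowels. The stems with 2 vowels (ruwat → zuruwatast, deviz → zudevizast, dorav → zudoravast) add zu- … -ast around the stem.
The other patterns: stems with 1 vowel delete the last vowel and add -im; stems with 3 vowels repeat the first consonant+vowel as a prefix.
So tomiv → zutomivast.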